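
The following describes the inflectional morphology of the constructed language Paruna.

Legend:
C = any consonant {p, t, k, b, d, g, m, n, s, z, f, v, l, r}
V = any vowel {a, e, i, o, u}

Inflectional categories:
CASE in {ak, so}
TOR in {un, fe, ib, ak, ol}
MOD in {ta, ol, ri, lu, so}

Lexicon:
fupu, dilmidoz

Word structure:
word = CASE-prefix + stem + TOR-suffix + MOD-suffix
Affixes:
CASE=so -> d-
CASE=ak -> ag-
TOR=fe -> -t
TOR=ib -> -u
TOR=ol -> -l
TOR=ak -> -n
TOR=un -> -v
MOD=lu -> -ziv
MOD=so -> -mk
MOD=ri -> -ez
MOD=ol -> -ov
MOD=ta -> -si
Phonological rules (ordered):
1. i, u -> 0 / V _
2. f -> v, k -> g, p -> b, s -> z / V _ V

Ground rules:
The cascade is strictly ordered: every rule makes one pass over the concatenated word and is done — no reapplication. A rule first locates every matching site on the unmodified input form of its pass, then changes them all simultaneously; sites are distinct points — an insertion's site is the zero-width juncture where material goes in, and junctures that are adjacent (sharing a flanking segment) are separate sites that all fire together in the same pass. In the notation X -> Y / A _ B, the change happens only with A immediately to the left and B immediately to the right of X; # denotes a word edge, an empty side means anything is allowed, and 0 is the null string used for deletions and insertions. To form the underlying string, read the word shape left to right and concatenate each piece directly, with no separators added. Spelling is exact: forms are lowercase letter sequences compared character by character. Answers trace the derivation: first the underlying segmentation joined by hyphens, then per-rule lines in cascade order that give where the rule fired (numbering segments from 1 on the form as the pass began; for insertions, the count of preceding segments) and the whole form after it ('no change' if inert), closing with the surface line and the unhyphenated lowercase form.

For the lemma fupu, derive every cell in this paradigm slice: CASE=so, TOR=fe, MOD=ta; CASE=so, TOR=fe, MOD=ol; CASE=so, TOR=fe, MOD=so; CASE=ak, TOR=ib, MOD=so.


cell CASE=so, TOR=fe, MOD=ta:
underlying: d-fupu-t-si
1. i, u -> 0 / V _: no change
2. f -> v, k -> g, p -> b, s -> z / V _ V: fires at position(s) 4: dfubutsi
surface: dfubutsi

cell CASE=so, TOR=fe, MOD=ol:
underlying: d-fupu-t-ov
1. i, u -> 0 / V _: no change
2. f -> v, k -> g, p -> b, s -> z / V _ V: fires at position(s) 4: dfubutov
surface: dfubutov

cell CASE=so, TOR=fe, MOD=so:
underlying: d-fupu-t-mk
1. i, u -> 0 / V _: no change
2. f -> v, k -> g, p -> b, s -> z / V _ V: fires at position(s) 4: dfubutmk
surface: dfubutmk

cell CASE=ak, TOR=ib, MOD=so:
underlying: ag-fupu-u-mk
1. i, u -> 0 / V _: fires at position(s) 7: agfupumk
2. f -> v, k -> g, p -> b, s -> z / V _ V: fires at position(s) 5: agfubumk
surface: agfubumk


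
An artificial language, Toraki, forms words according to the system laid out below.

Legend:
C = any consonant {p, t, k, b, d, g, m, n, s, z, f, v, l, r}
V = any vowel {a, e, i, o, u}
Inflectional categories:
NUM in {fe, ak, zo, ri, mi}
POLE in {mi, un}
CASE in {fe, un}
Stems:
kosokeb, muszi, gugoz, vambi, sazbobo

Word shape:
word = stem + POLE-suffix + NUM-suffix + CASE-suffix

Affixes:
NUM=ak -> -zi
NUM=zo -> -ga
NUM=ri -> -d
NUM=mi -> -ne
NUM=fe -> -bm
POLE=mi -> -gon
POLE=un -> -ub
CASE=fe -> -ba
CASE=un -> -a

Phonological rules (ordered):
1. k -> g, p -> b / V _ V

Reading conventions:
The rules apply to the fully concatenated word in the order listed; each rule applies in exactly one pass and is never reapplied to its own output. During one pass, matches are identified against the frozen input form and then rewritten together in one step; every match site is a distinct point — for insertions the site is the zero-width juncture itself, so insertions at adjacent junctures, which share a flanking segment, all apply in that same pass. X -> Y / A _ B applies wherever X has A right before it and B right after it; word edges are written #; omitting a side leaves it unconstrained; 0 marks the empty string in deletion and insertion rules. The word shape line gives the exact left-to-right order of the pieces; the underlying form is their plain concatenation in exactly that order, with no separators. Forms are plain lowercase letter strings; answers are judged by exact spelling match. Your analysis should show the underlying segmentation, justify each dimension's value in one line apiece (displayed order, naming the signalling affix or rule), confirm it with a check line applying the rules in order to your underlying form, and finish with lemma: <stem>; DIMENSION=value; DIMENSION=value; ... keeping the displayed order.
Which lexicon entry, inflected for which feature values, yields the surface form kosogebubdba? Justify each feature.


underlying: kosokeb-ub-d-ba
NUM=ri - signalled by the affix -d
POLE=un - signalled by the affix -ub
CASE=fe - signalled by the affix -ba
check: kosokebubdba -> kosogebubdba
lemma: kosokeb; NUM=ri; POLE=un; CASE=fe


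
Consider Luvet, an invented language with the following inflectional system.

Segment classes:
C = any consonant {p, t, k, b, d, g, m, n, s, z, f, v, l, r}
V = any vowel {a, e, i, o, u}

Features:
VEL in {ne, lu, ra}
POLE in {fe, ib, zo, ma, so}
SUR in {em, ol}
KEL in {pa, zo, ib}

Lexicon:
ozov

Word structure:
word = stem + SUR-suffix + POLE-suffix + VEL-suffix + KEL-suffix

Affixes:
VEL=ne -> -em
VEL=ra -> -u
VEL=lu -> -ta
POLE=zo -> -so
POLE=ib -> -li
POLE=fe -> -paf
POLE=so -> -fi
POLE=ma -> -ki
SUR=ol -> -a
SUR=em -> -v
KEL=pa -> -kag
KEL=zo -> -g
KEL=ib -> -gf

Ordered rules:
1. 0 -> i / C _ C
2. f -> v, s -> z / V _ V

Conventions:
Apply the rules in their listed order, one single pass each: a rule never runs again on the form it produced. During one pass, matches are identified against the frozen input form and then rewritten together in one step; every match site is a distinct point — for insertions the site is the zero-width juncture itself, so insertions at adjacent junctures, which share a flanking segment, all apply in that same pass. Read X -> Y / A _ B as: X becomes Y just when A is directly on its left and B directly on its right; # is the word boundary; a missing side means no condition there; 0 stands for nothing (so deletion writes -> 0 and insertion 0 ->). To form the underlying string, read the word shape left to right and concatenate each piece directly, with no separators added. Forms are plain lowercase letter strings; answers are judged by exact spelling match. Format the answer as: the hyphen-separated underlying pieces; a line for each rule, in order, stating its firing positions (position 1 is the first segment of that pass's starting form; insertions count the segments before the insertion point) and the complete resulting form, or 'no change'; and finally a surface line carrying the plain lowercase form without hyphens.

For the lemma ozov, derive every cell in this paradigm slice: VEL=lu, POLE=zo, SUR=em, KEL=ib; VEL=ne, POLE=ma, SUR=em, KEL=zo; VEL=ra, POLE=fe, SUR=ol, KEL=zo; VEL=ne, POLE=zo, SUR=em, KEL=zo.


cell VEL=lu, POLE=zo, SUR=em, KEL=ib:
underlying: ozov-v-so-ta-gf
1. 0 -> i / C _ C: inserts after position(s) 4, 5, 10: ozovivisotagif
2. f -> v, s -> z / V _ V: fires at position(s) 8: ozovivizotagif
surface: ozovivizotagif

cell VEL=ne, POLE=ma, SUR=em, KEL=zo:
underlying: ozov-v-ki-em-g
1. 0 -> i / C _ C: inserts after position(s) 4, 5, 9: ozovivikiemig
2. f -> v, s -> z / V _ V: no change
surface: ozovivikiemig

cell VEL=ra, POLE=fe, SUR=ol, KEL=zo:
underlying: ozov-a-paf-u-g
1. 0 -> i / C _ C: no change
2. f -> v, s -> z / V _ V: fires at position(s) 8: ozovapavug
surface: ozovapavug

cell VEL=ne, POLE=zo, SUR=em, KEL=zo:
underlying: ozov-v-so-em-g
1. 0 -> i / C _ C: inserts after position(s) 4, 5, 9: ozovivisoemig
2. f -> v, s -> z / V _ V: fires at position(s) 8: ozovivizoemig
surface: ozovivizoemig


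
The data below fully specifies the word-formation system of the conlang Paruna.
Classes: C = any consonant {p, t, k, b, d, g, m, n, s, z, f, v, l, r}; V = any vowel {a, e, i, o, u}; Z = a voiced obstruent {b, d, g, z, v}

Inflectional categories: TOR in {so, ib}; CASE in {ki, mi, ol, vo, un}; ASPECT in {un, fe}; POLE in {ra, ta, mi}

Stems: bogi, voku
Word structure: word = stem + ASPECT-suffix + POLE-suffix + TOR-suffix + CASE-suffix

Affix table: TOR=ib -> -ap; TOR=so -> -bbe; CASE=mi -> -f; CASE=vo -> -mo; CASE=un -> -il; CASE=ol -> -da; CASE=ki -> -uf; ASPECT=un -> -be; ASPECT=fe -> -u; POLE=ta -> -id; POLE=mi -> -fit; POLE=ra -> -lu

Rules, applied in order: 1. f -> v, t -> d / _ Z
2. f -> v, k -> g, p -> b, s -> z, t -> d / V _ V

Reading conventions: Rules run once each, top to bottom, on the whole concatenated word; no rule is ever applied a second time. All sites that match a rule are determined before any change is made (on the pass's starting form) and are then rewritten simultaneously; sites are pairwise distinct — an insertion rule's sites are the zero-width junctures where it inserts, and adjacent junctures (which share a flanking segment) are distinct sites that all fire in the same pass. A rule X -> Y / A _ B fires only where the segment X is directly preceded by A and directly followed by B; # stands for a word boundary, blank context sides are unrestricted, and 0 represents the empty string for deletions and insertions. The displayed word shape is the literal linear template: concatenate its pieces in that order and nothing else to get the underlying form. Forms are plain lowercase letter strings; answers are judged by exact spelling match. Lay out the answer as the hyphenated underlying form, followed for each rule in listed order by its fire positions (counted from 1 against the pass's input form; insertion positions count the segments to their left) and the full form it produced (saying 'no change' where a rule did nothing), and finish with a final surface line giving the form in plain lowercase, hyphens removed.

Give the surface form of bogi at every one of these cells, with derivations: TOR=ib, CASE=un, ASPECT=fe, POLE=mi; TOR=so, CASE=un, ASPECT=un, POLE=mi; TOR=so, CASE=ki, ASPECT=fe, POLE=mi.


cell TOR=ib, CASE=un, ASPECT=fe, POLE=mi:
underlying: bogi-u-fit-ap-il
1. f -> v, t -> d / _ Z: no change
2. f -> v, k -> g, p -> b, s -> z, t -> d / V _ V: fires at position(s) 6, 8, 10: bogiuvidabil
surface: bogiuvidabil

cell TOR=so, CASE=un, ASPECT=un, POLE=mi:
underlying: bogi-be-fit-bbe-il
1. f -> v, t -> d / _ Z: fires at position(s) 9: bogibefidbbeil
2. f -> v, k -> g, p -> b, s -> z, t -> d / V _ V: fires at position(s) 7: bogibevidbbeil
surface: bogibevidbbeil

cell TOR=so, CASE=ki, ASPECT=fe, POLE=mi:
underlying: bogi-u-fit-bbe-uf
1. f -> v, t -> d / _ Z: fires at position(s) 8: bogiufidbbeuf
2. f -> v, k -> g, p -> b, s -> z, t -> d / V _ V: fires at position(s) 6: bogiuvidbbeuf
surface: bogiuvidbbeuf


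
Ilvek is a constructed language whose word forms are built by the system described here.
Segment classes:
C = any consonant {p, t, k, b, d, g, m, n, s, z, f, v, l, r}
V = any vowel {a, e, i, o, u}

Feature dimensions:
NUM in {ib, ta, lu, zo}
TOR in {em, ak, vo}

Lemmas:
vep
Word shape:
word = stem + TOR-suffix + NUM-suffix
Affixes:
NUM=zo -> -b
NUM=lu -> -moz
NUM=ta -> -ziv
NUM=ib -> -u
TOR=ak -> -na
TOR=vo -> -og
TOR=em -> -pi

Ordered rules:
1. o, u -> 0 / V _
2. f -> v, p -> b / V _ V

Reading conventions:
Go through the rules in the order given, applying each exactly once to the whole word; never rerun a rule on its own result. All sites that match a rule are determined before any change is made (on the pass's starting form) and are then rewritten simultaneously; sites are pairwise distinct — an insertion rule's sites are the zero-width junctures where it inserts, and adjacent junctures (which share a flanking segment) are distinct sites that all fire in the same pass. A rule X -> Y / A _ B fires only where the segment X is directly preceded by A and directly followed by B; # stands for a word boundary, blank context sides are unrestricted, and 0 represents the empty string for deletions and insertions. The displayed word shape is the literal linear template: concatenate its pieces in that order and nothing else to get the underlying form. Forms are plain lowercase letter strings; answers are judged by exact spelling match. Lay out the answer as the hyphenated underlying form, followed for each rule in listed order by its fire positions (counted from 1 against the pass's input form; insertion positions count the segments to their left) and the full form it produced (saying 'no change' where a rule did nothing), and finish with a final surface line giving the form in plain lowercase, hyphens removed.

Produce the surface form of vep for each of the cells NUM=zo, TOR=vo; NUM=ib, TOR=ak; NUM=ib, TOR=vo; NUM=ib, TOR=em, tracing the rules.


cell NUM=zo, TOR=vo:
underlying: vep-og-b
1. o, u -> 0 / V _: no change
2. f -> v, p -> b / V _ V: fires at position(s) 3: vebogb
surface: vebogb

cell NUM=ib, TOR=ak:
underlying: vep-na-u
1. o, u -> 0 / V _: fires at position(s) 6: vepna
2. f -> v, p -> b / V _ V: no change
surface: vepna

cell NUM=ib, TOR=vo:
underlying: vep-og-u
1. o, u -> 0 / V _: no change
2. f -> v, p -> b / V _ V: fires at position(s) 3: vebogu
surface: vebogu

cell NUM=ib, TOR=em:
underlying: vep-pi-u
1. o, u -> 0 / V _: fires at position(s) 6: veppi
2. f -> v, p -> b / V _ V: no change
surface: veppi


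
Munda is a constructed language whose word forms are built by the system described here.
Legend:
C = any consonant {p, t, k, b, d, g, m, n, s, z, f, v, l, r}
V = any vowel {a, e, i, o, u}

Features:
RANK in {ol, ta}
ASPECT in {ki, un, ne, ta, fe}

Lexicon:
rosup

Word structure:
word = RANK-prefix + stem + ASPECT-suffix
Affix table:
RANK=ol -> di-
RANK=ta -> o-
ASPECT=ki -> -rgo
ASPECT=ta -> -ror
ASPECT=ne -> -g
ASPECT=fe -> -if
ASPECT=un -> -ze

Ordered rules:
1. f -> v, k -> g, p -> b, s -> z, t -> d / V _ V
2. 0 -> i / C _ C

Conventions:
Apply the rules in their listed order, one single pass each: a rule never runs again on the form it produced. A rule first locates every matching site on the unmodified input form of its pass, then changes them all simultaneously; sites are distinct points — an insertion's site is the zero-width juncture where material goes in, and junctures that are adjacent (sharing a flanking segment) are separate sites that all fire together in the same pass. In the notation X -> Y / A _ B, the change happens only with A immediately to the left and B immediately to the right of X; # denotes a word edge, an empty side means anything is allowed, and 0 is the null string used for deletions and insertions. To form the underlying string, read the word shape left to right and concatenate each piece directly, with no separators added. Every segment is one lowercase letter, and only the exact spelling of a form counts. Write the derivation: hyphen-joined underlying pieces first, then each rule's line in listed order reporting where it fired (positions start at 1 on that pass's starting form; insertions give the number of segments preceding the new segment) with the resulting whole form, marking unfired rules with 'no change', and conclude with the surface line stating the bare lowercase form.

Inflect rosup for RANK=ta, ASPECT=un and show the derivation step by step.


underlying: o-rosup-ze
1. f -> v, k -> g, p -> b, s -> z, t -> d / V _ V: fires at position(s) 4: orozupze
2. 0 -> i / C _ C: inserts after position(s) 6: orozupize
surface: orozupize


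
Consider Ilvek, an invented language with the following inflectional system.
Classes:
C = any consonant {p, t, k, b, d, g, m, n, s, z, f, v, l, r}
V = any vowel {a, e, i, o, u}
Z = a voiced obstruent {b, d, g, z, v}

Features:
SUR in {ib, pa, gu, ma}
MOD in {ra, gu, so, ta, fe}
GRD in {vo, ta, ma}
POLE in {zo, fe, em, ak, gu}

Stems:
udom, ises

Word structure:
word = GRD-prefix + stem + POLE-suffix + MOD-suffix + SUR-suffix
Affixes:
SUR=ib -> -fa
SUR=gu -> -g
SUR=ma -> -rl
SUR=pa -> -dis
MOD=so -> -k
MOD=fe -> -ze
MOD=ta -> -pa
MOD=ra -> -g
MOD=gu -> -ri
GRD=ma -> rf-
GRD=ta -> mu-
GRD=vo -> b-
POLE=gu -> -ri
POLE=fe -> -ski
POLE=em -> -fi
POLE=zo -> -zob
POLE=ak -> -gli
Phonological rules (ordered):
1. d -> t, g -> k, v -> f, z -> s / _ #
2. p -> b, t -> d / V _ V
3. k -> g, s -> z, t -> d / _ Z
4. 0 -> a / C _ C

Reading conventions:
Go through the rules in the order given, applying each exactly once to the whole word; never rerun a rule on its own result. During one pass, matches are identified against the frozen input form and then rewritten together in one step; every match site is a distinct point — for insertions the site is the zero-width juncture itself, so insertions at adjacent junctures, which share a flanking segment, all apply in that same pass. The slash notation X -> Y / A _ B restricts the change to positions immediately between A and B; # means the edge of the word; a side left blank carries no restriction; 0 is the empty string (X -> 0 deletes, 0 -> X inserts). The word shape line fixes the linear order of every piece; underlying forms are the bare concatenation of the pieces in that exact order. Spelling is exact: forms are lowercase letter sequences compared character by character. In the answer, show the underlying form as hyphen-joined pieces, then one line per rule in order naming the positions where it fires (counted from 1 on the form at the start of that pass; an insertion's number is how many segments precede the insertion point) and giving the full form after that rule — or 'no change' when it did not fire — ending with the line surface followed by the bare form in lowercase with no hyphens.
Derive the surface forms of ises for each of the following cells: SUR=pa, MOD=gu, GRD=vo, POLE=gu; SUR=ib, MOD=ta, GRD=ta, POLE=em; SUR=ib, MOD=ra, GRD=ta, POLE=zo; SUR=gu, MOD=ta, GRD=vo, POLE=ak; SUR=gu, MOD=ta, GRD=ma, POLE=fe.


cell SUR=pa, MOD=gu, GRD=vo, POLE=gu:
underlying: b-ises-ri-ri-dis
1. d -> t, g -> k, v -> f, z -> s / _ #: no change
2. p -> b, t -> d / V _ V: no change
3. k -> g, s -> z, t -> d / _ Z: no change
4. 0 -> a / C _ C: inserts after position(s) 5: bisesariridis
surface: bisesariridis

cell SUR=ib, MOD=ta, GRD=ta, POLE=em:
underlying: mu-ises-fi-pa-fa
1. d -> t, g -> k, v -> f, z -> s / _ #: no change
2. p -> b, t -> d / V _ V: fires at position(s) 9: muisesfibafa
3. k -> g, s -> z, t -> d / _ Z: no change
4. 0 -> a / C _ C: inserts after position(s) 6: muisesafibafa
surface: muisesafibafa

cell SUR=ib, MOD=ra, GRD=ta, POLE=zo:
underlying: mu-ises-zob-g-fa
1. d -> t, g -> k, v -> f, z -> s / _ #: no change
2. p -> b, t -> d / V _ V: no change
3. k -> g, s -> z, t -> d / _ Z: fires at position(s) 6: muisezzobgfa
4. 0 -> a / C _ C: inserts after position(s) 6, 9, 10: muisezazobagafa
surface: muisezazobagafa

cell SUR=gu, MOD=ta, GRD=vo, POLE=ak:
underlying: b-ises-gli-pa-g
1. d -> t, g -> k, v -> f, z -> s / _ #: fires at position(s) 11: bisesglipak
2. p -> b, t -> d / V _ V: fires at position(s) 9: bisesglibak
3. k -> g, s -> z, t -> d / _ Z: fires at position(s) 5: bisezglibak
4. 0 -> a / C _ C: inserts after position(s) 5, 6: bisezagalibak
surface: bisezagalibak

cell SUR=gu, MOD=ta, GRD=ma, POLE=fe:
underlying: rf-ises-ski-pa-g
1. d -> t, g -> k, v -> f, z -> s / _ #: fires at position(s) 12: rfisesskipak
2. p -> b, t -> d / V _ V: fires at position(s) 10: rfisesskibak
3. k -> g, s -> z, t -> d / _ Z: no change
4. 0 -> a / C _ C: inserts after position(s) 1, 6, 7: rafisesasakibak
surface: rafisesasakibak


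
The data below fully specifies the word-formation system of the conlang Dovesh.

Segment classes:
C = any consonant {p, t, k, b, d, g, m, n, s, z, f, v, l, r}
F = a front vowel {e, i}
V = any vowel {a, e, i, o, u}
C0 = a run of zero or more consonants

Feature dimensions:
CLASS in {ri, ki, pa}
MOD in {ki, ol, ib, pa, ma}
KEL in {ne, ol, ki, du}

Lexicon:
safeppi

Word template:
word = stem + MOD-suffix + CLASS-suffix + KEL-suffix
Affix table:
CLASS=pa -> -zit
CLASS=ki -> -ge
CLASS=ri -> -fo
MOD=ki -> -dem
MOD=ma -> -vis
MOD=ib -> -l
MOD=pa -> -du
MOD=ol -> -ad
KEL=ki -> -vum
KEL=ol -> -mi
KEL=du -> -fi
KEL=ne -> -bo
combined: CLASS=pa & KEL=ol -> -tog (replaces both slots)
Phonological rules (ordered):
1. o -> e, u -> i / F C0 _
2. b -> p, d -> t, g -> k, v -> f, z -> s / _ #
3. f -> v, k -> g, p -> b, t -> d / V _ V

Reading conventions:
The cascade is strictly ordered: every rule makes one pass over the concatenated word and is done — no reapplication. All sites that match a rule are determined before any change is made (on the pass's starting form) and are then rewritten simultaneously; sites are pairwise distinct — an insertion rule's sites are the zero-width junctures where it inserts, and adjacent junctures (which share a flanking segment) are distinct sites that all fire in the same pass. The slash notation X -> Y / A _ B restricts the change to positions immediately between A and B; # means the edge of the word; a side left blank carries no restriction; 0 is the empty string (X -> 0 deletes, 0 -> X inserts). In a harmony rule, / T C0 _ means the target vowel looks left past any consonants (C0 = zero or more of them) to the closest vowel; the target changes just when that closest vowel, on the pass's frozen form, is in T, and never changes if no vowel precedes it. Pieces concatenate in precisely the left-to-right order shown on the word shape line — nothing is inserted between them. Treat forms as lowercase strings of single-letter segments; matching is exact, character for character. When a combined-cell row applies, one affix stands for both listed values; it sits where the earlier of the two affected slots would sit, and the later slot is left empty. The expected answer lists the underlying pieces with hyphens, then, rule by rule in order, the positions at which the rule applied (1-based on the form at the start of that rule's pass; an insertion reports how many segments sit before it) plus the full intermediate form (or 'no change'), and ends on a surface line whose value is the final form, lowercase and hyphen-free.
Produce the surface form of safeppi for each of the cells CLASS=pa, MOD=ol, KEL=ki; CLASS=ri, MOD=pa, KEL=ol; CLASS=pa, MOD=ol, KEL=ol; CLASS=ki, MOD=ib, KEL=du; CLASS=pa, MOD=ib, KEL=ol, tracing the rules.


cell CLASS=pa, MOD=ol, KEL=ki:
underlying: safeppi-ad-zit-vum
1. o -> e, u -> i / F C0 _: fires at position(s) 14: safeppiadzitvim
2. b -> p, d -> t, g -> k, v -> f, z -> s / _ #: no change
3. f -> v, k -> g, p -> b, t -> d / V _ V: fires at position(s) 3: saveppiadzitvim
surface: saveppiadzitvim

cell CLASS=ri, MOD=pa, KEL=ol:
underlying: safeppi-du-fo-mi
1. o -> e, u -> i / F C0 _: fires at position(s) 9: safeppidifomi
2. b -> p, d -> t, g -> k, v -> f, z -> s / _ #: no change
3. f -> v, k -> g, p -> b, t -> d / V _ V: fires at position(s) 3, 10: saveppidivomi
surface: saveppidivomi

cell CLASS=pa, MOD=ol, KEL=ol:
underlying: safeppi-ad-tog
1. o -> e, u -> i / F C0 _: no change
2. b -> p, d -> t, g -> k, v -> f, z -> s / _ #: fires at position(s) 12: safeppiadtok
3. f -> v, k -> g, p -> b, t -> d / V _ V: fires at position(s) 3: saveppiadtok
surface: saveppiadtok

cell CLASS=ki, MOD=ib, KEL=du:
underlying: safeppi-l-ge-fi
1. o -> e, u -> i / F C0 _: no change
2. b -> p, d -> t, g -> k, v -> f, z -> s / _ #: no change
3. f -> v, k -> g, p -> b, t -> d / V _ V: fires at position(s) 3, 11: saveppilgevi
surface: saveppilgevi

cell CLASS=pa, MOD=ib, KEL=ol:
underlying: safeppi-l-tog
1. o -> e, u -> i / F C0 _: fires at position(s) 10: safeppilteg
2. b -> p, d -> t, g -> k, v -> f, z -> s / _ #: fires at position(s) 11: safeppiltek
3. f -> v, k -> g, p -> b, t -> d / V _ V: fires at position(s) 3: saveppiltek
surface: saveppiltek


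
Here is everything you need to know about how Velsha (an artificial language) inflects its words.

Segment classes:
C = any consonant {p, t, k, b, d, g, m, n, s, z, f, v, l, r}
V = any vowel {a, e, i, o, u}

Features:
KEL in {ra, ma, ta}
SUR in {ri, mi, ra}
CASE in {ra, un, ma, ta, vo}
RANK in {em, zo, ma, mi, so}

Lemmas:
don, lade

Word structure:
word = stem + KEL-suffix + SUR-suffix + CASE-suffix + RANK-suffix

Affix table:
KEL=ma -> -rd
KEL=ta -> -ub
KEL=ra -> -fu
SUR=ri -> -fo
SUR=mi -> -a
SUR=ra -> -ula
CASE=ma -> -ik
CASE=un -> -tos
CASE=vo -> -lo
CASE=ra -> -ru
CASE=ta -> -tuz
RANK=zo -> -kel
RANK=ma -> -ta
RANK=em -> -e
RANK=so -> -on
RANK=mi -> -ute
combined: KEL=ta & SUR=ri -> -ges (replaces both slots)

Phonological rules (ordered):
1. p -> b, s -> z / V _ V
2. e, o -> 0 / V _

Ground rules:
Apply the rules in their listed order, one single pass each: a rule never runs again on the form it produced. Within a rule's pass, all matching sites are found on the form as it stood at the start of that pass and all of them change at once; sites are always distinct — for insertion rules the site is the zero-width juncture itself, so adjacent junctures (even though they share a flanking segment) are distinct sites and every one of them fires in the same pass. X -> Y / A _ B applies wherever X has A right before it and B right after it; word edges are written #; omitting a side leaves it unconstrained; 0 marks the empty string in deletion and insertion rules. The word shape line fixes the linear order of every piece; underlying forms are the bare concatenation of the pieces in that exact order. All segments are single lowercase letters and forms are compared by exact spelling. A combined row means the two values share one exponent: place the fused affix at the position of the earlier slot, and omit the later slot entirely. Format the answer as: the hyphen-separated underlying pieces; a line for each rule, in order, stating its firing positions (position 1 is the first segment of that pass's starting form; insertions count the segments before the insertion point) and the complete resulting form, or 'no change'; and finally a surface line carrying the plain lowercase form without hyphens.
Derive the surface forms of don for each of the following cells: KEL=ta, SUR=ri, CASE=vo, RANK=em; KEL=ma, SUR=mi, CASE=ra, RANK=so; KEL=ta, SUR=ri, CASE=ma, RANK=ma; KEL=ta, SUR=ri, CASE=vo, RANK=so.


cell KEL=ta, SUR=ri, CASE=vo, RANK=em:
underlying: don-ges-lo-e
1. p -> b, s -> z / V _ V: no change
2. e, o -> 0 / V _: fires at position(s) 9: dongeslo
surface: dongeslo

cell KEL=ma, SUR=mi, CASE=ra, RANK=so:
underlying: don-rd-a-ru-on
1. p -> b, s -> z / V _ V: no change
2. e, o -> 0 / V _: fires at position(s) 9: donrdarun
surface: donrdarun

cell KEL=ta, SUR=ri, CASE=ma, RANK=ma:
underlying: don-ges-ik-ta
1. p -> b, s -> z / V _ V: fires at position(s) 6: dongezikta
2. e, o -> 0 / V _: no change
surface: dongezikta

cell KEL=ta, SUR=ri, CASE=vo, RANK=so:
underlying: don-ges-lo-on
1. p -> b, s -> z / V _ V: no change
2. e, o -> 0 / V _: fires at position(s) 9: dongeslon
surface: dongeslon


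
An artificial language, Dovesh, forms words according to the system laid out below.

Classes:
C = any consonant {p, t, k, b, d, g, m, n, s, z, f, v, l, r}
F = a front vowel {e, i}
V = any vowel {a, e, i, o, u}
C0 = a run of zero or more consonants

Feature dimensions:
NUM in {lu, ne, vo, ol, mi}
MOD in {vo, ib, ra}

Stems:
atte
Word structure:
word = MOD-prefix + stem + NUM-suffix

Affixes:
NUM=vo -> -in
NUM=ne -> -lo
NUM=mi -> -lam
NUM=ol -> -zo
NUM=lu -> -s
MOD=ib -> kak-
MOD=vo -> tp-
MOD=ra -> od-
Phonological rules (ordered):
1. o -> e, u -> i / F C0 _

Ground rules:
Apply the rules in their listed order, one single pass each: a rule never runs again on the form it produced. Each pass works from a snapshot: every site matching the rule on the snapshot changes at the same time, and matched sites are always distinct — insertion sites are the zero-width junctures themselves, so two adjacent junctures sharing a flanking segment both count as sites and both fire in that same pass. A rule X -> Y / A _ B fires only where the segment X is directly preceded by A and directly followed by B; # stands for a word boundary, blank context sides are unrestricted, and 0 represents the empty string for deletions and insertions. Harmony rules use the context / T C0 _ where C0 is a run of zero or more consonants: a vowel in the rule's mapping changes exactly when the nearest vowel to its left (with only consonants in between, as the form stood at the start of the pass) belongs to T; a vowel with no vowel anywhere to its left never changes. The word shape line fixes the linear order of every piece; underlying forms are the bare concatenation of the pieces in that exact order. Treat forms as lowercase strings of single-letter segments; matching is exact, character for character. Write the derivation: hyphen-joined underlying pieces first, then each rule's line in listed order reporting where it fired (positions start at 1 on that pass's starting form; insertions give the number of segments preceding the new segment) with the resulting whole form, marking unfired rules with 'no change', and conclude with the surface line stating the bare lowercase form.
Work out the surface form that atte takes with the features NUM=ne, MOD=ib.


underlying: kak-atte-lo
1. o -> e, u -> i / F C0 _: fires at position(s) 9: kakattele
surface: kakattele


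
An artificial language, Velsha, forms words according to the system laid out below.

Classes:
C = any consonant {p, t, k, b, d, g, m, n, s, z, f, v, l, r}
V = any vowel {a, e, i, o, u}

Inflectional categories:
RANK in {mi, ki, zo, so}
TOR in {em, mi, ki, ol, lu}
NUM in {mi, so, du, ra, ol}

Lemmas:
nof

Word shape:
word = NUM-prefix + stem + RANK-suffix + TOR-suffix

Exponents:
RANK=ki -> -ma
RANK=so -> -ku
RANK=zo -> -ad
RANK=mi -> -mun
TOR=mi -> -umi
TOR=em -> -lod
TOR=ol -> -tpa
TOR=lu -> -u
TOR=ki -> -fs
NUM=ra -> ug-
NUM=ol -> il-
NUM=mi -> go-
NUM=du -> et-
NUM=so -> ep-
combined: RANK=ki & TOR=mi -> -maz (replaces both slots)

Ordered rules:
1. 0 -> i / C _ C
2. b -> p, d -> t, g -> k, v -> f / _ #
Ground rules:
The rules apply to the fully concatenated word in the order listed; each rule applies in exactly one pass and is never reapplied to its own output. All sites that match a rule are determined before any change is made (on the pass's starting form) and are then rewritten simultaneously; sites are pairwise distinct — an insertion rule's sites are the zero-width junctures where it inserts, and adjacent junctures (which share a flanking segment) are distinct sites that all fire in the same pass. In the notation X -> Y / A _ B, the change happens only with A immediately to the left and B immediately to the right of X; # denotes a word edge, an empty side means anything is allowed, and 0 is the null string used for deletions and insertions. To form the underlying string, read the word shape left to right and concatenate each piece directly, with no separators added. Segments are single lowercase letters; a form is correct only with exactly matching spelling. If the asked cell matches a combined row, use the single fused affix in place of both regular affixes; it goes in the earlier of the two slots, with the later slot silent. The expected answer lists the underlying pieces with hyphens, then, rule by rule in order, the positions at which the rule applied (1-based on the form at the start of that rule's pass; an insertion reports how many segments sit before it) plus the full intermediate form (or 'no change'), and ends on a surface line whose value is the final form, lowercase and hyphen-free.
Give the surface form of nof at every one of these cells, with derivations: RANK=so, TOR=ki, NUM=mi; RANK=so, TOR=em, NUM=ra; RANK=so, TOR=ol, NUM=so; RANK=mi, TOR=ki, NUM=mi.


cell RANK=so, TOR=ki, NUM=mi:
underlying: go-nof-ku-fs
1. 0 -> i / C _ C: inserts after position(s) 5, 8: gonofikufis
2. b -> p, d -> t, g -> k, v -> f / _ #: no change
surface: gonofikufis

cell RANK=so, TOR=em, NUM=ra:
underlying: ug-nof-ku-lod
1. 0 -> i / C _ C: inserts after position(s) 2, 5: uginofikulod
2. b -> p, d -> t, g -> k, v -> f / _ #: fires at position(s) 12: uginofikulot
surface: uginofikulot

cell RANK=so, TOR=ol, NUM=so:
underlying: ep-nof-ku-tpa
1. 0 -> i / C _ C: inserts after position(s) 2, 5, 8: epinofikutipa
2. b -> p, d -> t, g -> k, v -> f / _ #: no change
surface: epinofikutipa

cell RANK=mi, TOR=ki, NUM=mi:
underlying: go-nof-mun-fs
1. 0 -> i / C _ C: inserts after position(s) 5, 8, 9: gonofimunifis
2. b -> p, d -> t, g -> k, v -> f / _ #: no change
surface: gonofimunifis


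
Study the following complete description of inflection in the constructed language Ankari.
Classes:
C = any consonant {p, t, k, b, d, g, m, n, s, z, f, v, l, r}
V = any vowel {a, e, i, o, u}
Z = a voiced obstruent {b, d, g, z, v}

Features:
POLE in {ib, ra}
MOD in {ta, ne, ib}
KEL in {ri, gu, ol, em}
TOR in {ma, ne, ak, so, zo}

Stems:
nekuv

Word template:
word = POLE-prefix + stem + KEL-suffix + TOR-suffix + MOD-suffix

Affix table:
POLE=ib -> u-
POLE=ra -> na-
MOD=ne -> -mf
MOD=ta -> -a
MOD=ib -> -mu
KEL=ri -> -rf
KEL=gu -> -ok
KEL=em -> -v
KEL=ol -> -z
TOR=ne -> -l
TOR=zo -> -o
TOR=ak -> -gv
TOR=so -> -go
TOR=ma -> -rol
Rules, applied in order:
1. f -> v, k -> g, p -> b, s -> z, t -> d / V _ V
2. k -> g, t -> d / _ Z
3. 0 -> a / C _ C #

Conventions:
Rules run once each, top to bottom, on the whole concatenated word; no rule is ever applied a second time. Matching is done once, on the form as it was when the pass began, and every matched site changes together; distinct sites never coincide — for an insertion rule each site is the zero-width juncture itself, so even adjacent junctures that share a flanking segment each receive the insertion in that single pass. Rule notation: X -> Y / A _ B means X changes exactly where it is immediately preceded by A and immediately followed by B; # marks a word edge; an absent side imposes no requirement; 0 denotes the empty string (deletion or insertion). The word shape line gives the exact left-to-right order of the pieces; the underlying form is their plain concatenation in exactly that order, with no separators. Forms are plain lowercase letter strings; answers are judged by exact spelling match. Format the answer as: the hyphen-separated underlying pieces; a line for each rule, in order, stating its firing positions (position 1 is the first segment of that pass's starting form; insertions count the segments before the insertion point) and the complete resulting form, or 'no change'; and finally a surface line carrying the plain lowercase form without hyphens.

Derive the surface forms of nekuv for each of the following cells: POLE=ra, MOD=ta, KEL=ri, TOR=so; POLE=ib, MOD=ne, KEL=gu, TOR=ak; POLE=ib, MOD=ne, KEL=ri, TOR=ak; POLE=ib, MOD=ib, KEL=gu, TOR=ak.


cell POLE=ra, MOD=ta, KEL=ri, TOR=so:
underlying: na-nekuv-rf-go-a
1. f -> v, k -> g, p -> b, s -> z, t -> d / V _ V: fires at position(s) 5: naneguvrfgoa
2. k -> g, t -> d / _ Z: no change
3. 0 -> a / C _ C #: no change
surface: naneguvrfgoa

cell POLE=ib, MOD=ne, KEL=gu, TOR=ak:
underlying: u-nekuv-ok-gv-mf
1. f -> v, k -> g, p -> b, s -> z, t -> d / V _ V: fires at position(s) 4: uneguvokgvmf
2. k -> g, t -> d / _ Z: fires at position(s) 8: uneguvoggvmf
3. 0 -> a / C _ C #: inserts after position(s) 11: uneguvoggvmaf
surface: uneguvoggvmaf

cell POLE=ib, MOD=ne, KEL=ri, TOR=ak:
underlying: u-nekuv-rf-gv-mf
1. f -> v, k -> g, p -> b, s -> z, t -> d / V _ V: fires at position(s) 4: uneguvrfgvmf
2. k -> g, t -> d / _ Z: no change
3. 0 -> a / C _ C #: inserts after position(s) 11: uneguvrfgvmaf
surface: uneguvrfgvmaf

cell POLE=ib, MOD=ib, KEL=gu, TOR=ak:
underlying: u-nekuv-ok-gv-mu
1. f -> v, k -> g, p -> b, s -> z, t -> d / V _ V: fires at position(s) 4: uneguvokgvmu
2. k -> g, t -> d / _ Z: fires at position(s) 8: uneguvoggvmu
3. 0 -> a / C _ C #: no change
surface: uneguvoggvmu


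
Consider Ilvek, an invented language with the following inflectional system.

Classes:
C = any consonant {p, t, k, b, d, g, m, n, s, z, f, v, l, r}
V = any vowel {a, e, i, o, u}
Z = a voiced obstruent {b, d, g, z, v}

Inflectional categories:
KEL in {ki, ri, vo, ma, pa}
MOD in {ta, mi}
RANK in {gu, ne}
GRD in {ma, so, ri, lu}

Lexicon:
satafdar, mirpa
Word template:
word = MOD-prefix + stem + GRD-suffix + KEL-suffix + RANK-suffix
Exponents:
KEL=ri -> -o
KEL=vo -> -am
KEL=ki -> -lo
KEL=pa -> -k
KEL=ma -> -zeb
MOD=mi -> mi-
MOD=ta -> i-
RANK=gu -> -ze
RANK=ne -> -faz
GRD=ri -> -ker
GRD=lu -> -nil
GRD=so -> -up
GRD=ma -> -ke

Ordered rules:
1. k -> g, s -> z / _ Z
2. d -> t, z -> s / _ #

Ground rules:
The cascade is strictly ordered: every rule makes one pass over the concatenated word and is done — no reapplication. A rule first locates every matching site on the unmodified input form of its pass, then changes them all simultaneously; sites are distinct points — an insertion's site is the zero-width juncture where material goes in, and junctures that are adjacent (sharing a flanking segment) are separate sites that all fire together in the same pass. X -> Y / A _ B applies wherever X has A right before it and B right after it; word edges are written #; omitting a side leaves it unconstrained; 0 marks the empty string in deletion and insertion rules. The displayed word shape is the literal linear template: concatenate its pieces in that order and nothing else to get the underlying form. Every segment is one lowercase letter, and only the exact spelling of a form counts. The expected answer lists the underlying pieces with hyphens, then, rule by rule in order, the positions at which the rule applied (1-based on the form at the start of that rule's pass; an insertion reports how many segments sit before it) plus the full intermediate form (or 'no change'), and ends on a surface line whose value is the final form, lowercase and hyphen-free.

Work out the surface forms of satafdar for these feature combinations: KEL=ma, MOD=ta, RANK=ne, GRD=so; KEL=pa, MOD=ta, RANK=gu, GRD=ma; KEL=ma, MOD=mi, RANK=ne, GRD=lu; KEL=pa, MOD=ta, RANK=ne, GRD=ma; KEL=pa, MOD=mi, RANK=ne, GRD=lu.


cell KEL=ma, MOD=ta, RANK=ne, GRD=so:
underlying: i-satafdar-up-zeb-faz
1. k -> g, s -> z / _ Z: no change
2. d -> t, z -> s / _ #: fires at position(s) 17: isatafdarupzebfas
surface: isatafdarupzebfas

cell KEL=pa, MOD=ta, RANK=gu, GRD=ma:
underlying: i-satafdar-ke-k-ze
1. k -> g, s -> z / _ Z: fires at position(s) 12: isatafdarkegze
2. d -> t, z -> s / _ #: no change
surface: isatafdarkegze

cell KEL=ma, MOD=mi, RANK=ne, GRD=lu:
underlying: mi-satafdar-nil-zeb-faz
1. k -> g, s -> z / _ Z: no change
2. d -> t, z -> s / _ #: fires at position(s) 19: misatafdarnilzebfas
surface: misatafdarnilzebfas

cell KEL=pa, MOD=ta, RANK=ne, GRD=ma:
underlying: i-satafdar-ke-k-faz
1. k -> g, s -> z / _ Z: no change
2. d -> t, z -> s / _ #: fires at position(s) 15: isatafdarkekfas
surface: isatafdarkekfas

cell KEL=pa, MOD=mi, RANK=ne, GRD=lu:
underlying: mi-satafdar-nil-k-faz
1. k -> g, s -> z / _ Z: no change
2. d -> t, z -> s / _ #: fires at position(s) 17: misatafdarnilkfas
surface: misatafdarnilkfas


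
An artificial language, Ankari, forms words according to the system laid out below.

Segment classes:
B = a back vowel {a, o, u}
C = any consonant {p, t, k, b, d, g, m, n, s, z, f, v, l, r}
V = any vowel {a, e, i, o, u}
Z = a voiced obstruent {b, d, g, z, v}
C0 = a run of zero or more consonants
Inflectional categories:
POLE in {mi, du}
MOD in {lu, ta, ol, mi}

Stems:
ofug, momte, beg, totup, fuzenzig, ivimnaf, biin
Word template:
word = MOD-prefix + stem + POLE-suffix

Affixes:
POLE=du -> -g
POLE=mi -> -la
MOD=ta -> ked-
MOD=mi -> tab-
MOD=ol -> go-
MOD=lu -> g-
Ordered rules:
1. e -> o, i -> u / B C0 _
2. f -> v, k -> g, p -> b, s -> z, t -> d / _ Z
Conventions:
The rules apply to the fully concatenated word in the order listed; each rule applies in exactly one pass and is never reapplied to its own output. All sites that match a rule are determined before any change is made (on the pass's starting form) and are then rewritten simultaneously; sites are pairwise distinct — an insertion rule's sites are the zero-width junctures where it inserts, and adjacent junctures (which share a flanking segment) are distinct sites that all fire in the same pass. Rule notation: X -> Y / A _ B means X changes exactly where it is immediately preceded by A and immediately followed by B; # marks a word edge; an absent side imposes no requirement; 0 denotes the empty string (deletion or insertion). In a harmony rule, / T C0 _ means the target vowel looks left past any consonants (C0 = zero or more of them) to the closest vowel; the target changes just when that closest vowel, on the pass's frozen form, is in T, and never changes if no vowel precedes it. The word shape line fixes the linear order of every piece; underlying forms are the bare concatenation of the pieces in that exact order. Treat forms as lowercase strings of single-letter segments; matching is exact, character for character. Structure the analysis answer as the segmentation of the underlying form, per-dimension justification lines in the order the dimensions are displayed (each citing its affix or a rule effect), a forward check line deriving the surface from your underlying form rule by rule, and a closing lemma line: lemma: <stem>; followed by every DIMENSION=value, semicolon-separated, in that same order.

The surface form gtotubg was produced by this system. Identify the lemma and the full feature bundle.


underlying: g-totup-g
POLE=du - signalled by the affix -g
MOD=lu - signalled by the affix g-
check: gtotupg -> gtotupg -> gtotubg
lemma: totup; POLE=du; MOD=lu
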